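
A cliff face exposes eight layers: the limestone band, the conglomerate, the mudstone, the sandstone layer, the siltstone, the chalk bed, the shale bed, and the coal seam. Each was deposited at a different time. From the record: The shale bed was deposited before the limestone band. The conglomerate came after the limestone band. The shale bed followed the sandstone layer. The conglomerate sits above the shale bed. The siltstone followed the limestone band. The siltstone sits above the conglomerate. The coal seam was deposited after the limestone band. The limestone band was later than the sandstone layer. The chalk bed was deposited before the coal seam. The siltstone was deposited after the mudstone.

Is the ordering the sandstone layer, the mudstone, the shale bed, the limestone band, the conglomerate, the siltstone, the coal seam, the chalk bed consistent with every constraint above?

The constraints require the chalk bed before the coal seam, but in the proposed sequence the coal seam appears ahead of the chalk bed. That one violation is enough.

no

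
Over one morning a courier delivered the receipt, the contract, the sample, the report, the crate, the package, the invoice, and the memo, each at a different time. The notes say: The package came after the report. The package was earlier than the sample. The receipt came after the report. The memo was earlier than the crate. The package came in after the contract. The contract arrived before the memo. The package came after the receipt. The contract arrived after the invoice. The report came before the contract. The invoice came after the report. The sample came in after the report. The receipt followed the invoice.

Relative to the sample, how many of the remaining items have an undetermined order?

Forced before the sample: the contract, the invoice, the package, the receipt, and the report.
That leaves the crate and the memo with no forced order relative to the sample — 2.

2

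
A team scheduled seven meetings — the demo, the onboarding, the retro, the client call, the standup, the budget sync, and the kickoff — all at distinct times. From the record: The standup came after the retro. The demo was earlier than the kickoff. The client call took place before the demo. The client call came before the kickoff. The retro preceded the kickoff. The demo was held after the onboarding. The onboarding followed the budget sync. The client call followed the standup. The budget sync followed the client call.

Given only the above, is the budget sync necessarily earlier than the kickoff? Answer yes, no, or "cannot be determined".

yes

Chain the constraints: the budget sync → the onboarding → the demo → the kickoff. Each link is directly stated, so the budget sync comes before the kickoff.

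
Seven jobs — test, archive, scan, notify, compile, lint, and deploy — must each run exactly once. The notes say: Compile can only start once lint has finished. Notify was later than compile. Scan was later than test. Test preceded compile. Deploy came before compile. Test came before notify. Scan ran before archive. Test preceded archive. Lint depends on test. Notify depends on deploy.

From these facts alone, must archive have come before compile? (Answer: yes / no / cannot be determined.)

No chain of stated constraints runs from archive to compile, and none runs from compile to archive either.
So the relative order of archive and compile is not fixed by the given facts.

cannot be determined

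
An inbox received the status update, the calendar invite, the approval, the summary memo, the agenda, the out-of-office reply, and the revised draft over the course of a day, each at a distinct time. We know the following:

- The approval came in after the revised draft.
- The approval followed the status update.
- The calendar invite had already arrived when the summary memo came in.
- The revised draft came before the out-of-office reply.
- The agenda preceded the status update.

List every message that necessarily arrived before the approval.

Directly stated before the approval: the revised draft and the status update.
The agenda reaches the approval via the agenda → the status update → the approval.
No chain forces the calendar invite (or any of the others) ahead of the approval.

the agenda, the revised draft, the status update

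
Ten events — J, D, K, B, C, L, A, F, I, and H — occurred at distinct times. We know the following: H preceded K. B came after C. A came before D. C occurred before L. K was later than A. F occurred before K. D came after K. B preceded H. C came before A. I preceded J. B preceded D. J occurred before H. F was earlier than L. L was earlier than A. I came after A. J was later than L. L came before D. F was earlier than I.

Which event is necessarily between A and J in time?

I

Tracing the constraints gives A → I → J, so I sits after A and before J.
No other event is forced both after A and before J.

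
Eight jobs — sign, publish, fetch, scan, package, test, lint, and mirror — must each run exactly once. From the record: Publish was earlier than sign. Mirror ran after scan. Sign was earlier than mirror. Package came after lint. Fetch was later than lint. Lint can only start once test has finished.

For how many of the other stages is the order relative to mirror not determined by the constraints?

4

Forced before mirror: publish, scan, and sign.
That leaves fetch, lint, package, and test with no forced order relative to mirror — 4.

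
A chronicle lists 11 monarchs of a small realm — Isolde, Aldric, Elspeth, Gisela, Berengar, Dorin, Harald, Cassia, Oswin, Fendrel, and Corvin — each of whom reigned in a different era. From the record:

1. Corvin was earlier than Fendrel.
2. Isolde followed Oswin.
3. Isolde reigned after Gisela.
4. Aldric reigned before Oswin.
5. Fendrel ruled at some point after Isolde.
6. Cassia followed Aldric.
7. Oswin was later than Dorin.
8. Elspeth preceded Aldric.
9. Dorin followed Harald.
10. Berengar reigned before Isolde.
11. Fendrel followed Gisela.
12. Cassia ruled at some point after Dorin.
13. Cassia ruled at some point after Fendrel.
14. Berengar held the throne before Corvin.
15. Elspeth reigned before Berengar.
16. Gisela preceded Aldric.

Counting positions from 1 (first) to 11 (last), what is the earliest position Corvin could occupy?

Berengar and Elspeth must both come before Corvin — 2 forced predecessors.
Nothing else is forced ahead of Corvin, so their earliest slot is position 2 + 1 = 3.

3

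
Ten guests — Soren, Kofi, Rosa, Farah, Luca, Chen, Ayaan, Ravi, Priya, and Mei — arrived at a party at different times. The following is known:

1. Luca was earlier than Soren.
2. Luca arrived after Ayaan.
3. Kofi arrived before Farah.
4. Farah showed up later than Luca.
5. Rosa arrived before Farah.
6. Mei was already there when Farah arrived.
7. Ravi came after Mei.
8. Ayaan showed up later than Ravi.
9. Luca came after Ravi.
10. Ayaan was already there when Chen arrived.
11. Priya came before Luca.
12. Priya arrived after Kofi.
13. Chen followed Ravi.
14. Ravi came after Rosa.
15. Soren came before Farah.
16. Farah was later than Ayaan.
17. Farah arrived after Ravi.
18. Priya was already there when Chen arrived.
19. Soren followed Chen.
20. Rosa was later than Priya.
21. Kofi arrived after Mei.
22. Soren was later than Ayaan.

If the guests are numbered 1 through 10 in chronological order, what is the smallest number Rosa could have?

4

Kofi, Mei, and Priya must all come before Rosa — 3 forced predecessors.
Nothing else is forced ahead of Rosa, so their earliest slot is position 3 + 1 = 4.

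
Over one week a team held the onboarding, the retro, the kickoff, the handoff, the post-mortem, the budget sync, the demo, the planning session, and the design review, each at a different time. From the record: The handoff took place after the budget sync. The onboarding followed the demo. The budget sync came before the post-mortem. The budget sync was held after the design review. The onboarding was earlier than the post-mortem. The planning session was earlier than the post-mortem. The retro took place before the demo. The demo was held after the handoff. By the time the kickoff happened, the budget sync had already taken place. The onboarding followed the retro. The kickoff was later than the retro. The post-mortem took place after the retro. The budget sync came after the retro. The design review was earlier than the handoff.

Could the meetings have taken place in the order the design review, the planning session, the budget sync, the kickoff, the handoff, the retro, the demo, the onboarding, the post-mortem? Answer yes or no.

The constraints require the retro before the budget sync, but in the proposed sequence the budget sync appears ahead of the retro. That one violation is enough.

no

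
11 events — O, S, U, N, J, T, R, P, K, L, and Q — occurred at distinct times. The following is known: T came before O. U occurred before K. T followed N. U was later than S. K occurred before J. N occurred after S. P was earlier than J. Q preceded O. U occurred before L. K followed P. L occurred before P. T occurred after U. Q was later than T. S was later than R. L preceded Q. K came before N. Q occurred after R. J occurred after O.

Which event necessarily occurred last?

J

Every other event has a chain of constraints placing it before J, so J is last.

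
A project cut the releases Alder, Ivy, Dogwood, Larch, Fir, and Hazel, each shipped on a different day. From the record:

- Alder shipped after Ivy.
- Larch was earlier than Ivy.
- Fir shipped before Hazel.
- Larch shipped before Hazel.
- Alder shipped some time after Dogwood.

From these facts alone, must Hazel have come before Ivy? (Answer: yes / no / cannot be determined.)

cannot be determined

No chain of stated constraints runs from Hazel to Ivy, and none runs from Ivy to Hazel either.
So the relative order of Hazel and Ivy is not fixed by the given facts.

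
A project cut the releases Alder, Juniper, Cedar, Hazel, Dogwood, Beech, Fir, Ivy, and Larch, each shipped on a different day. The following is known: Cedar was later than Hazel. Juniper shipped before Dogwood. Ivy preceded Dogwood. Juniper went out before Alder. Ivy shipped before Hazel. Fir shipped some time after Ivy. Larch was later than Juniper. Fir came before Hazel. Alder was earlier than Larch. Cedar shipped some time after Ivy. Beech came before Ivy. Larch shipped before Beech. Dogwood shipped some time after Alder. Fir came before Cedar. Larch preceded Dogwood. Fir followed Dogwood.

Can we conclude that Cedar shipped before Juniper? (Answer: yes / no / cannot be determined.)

no

Tracing the constraints gives Juniper → Dogwood → Fir → Cedar, so Juniper must come before Cedar.
That means Cedar cannot be before Juniper.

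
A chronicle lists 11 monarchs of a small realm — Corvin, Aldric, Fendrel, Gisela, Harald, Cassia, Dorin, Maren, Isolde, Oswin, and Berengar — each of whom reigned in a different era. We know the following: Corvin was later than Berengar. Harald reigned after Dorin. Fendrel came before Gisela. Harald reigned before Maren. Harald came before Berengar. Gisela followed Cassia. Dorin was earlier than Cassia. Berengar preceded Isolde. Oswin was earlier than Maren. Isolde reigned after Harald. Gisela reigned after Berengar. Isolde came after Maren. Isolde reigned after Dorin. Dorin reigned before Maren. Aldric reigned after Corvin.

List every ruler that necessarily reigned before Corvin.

Berengar, Dorin, Harald

Directly stated before Corvin: Berengar.
Dorin reaches Corvin via Dorin → Harald → Berengar → Corvin.
Harald reaches Corvin via Harald → Berengar → Corvin.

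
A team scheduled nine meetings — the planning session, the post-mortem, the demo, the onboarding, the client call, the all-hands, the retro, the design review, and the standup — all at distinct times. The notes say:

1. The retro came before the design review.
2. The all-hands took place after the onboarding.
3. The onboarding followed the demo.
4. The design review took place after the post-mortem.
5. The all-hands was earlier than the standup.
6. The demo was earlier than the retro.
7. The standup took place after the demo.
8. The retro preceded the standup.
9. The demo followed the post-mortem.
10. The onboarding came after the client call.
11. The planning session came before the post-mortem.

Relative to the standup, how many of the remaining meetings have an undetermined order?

1

Forced before the standup: the all-hands, the client call, the demo, the onboarding, the planning session, the post-mortem, and the retro.
That leaves the design review with no forced order relative to the standup — 1.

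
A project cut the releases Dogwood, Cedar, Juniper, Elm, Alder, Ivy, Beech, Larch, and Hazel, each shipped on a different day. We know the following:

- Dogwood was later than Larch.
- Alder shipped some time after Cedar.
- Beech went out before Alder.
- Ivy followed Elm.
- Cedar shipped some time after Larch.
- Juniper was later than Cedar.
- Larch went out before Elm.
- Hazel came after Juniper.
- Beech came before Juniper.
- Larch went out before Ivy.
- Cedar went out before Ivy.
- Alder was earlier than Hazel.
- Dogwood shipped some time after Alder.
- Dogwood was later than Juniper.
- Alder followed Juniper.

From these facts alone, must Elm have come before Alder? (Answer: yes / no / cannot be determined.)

No chain of stated constraints runs from Elm to Alder, and none runs from Alder to Elm either.
So the relative order of Elm and Alder is not fixed by the given facts.

cannot be determined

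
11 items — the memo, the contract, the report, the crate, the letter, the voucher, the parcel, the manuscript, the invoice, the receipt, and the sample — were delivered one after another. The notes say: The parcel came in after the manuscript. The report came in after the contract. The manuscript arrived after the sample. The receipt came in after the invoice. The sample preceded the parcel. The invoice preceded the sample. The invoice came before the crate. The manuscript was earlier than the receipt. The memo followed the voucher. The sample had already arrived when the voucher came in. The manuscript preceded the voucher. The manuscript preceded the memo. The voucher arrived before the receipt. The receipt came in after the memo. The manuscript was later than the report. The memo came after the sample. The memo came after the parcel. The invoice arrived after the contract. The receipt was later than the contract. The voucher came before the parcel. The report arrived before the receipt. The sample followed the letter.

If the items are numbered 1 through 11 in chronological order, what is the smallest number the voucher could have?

The contract, the invoice, the letter, the manuscript, the report, and the sample must all come before the voucher — 6 forced predecessors.
Nothing else is forced ahead of the voucher, so its earliest slot is position 6 + 1 = 7.

7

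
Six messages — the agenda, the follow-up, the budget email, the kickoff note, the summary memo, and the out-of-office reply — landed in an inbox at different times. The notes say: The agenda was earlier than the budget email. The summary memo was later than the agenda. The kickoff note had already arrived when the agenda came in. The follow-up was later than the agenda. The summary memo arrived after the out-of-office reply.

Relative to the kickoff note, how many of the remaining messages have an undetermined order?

Forced after the kickoff note: the agenda, the budget email, the follow-up, and the summary memo.
That leaves the out-of-office reply with no forced order relative to the kickoff note — 1.

1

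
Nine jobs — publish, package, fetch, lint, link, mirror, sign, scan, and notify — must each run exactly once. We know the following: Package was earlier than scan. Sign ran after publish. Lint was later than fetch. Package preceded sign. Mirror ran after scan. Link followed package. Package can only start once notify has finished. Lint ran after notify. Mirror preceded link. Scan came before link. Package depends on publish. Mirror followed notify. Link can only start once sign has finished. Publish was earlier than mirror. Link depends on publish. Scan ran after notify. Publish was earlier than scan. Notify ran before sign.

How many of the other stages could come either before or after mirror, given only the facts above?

Forced before mirror: notify, package, publish, and scan; forced after mirror: link.
That leaves fetch, lint, and sign with no forced order relative to mirror — 3.

3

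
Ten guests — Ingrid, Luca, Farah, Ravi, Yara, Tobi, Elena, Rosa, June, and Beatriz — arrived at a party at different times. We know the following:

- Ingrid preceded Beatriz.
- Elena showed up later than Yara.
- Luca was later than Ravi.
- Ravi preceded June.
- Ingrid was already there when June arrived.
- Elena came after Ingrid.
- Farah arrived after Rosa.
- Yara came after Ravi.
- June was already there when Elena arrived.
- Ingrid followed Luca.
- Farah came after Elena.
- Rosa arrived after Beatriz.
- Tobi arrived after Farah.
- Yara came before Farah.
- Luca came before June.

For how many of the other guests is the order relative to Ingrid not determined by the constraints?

Forced before Ingrid: Luca and Ravi; forced after Ingrid: Beatriz, Elena, Farah, June, Rosa, and Tobi.
That leaves Yara with no forced order relative to Ingrid — 1.

1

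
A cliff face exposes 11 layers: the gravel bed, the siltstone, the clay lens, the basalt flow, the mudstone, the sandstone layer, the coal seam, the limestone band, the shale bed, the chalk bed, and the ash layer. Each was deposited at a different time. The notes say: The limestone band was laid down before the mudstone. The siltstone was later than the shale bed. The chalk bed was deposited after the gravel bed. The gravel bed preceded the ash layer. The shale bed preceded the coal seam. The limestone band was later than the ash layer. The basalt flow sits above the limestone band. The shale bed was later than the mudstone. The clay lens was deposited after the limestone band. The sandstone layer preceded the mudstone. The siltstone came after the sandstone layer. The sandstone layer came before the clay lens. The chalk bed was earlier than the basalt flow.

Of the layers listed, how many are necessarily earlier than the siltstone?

Directly stated before the siltstone: the sandstone layer and the shale bed.
The ash layer reaches the siltstone via the ash layer → the limestone band → the mudstone → the shale bed → the siltstone.
The gravel bed reaches the siltstone via the gravel bed → the ash layer → the limestone band → the mudstone → the shale bed → the siltstone.
The limestone band reaches the siltstone via the limestone band → the mudstone → the shale bed → the siltstone.
Likewise the mudstone reaches the siltstone by chaining the stated constraints.
No chain forces the coal seam (or any of the others) ahead of the siltstone.
That's the ash layer, the gravel bed, the limestone band, the mudstone, the sandstone layer, and the shale bed — 6 in all.

6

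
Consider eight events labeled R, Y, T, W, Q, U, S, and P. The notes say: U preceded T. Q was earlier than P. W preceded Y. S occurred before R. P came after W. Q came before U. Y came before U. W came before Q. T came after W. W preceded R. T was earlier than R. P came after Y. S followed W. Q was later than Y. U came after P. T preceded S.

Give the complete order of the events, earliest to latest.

W, Y, Q, P, U, T, S, R

The constraints fix every adjacent pair, so only one ordering works:
W → Y → Q → P → U → T → S → R.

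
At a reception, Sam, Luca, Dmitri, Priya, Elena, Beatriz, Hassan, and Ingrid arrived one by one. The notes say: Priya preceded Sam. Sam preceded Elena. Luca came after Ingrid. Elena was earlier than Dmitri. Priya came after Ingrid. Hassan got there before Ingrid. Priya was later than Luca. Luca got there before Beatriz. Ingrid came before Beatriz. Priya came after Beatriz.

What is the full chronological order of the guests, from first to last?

The constraints fix every adjacent pair, so only one ordering works:
Hassan → Ingrid → Luca → Beatriz → Priya → Sam → Elena → Dmitri.

Hassan, Ingrid, Luca, Beatriz, Priya, Sam, Elena, Dmitri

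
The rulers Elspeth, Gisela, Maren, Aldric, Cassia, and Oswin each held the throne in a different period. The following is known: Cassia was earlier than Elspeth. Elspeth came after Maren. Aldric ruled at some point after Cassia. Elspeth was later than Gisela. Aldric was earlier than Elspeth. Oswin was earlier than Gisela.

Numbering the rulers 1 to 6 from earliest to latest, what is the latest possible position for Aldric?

5

Aldric must come before Elspeth — 1 ruler forced after them.
Everything else can be placed before Aldric in some valid order, so Aldric can sit as late as position 6 − 1 = 5.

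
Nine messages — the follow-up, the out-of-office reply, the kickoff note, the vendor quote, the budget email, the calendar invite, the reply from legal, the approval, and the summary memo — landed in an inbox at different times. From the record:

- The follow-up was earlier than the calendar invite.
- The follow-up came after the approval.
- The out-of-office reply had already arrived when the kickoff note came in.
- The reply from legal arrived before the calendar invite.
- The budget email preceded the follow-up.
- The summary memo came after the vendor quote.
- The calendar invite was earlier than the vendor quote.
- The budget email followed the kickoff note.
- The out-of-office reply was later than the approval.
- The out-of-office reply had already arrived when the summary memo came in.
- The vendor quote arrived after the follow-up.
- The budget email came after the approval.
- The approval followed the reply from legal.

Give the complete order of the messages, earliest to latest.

The constraints fix every adjacent pair, so only one ordering works:
the reply from legal → the approval → the out-of-office reply → the kickoff note → the budget email → the follow-up → the calendar invite → the vendor quote → the summary memo.

the reply from legal, the approval, the out-of-office reply, the kickoff note, the budget email, the follow-up, the calendar invite, the vendor quote, the summary memo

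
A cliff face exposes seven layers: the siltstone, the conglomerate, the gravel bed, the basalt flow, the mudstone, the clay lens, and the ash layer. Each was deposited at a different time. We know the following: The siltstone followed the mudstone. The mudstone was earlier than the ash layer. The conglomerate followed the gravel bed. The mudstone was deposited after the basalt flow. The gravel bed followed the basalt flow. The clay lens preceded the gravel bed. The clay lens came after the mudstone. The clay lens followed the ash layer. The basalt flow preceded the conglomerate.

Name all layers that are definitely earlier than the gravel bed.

the ash layer, the basalt flow, the clay lens, the mudstone

Directly stated before the gravel bed: the basalt flow and the clay lens.
The ash layer reaches the gravel bed via the ash layer → the clay lens → the gravel bed.
The mudstone reaches the gravel bed via the mudstone → the clay lens → the gravel bed.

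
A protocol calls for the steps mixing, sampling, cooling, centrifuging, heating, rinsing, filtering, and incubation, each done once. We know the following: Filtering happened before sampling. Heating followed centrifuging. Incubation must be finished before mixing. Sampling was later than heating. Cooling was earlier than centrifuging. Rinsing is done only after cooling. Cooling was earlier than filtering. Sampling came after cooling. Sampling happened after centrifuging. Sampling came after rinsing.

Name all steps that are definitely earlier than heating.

Directly stated before heating: centrifuging.
Cooling reaches heating via cooling → centrifuging → heating.
No chain forces sampling (or any of the others) ahead of heating.

centrifuging, cooling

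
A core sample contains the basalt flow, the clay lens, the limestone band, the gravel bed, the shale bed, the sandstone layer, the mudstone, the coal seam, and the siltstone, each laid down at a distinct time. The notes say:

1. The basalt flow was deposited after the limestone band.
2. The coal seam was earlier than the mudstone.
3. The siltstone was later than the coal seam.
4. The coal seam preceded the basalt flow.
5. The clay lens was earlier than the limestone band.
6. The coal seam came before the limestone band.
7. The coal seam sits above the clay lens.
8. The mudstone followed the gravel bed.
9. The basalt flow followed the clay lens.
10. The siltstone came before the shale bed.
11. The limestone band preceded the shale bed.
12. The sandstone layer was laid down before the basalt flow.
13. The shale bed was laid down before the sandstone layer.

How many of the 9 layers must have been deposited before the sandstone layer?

Directly stated before the sandstone layer: the shale bed.
The clay lens reaches the sandstone layer via the clay lens → the limestone band → the shale bed → the sandstone layer.
The coal seam reaches the sandstone layer via the coal seam → the limestone band → the shale bed → the sandstone layer.
The limestone band reaches the sandstone layer via the limestone band → the shale bed → the sandstone layer.
Likewise the siltstone reaches the sandstone layer by chaining the stated constraints.
No chain forces the basalt flow (or any of the others) ahead of the sandstone layer.
That's the clay lens, the coal seam, the limestone band, the shale bed, and the siltstone — 5 in all.

5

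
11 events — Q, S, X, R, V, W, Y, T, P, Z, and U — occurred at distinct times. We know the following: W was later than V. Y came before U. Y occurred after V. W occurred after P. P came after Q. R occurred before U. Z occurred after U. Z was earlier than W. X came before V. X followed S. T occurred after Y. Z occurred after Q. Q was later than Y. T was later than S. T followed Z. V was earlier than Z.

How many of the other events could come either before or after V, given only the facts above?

1

Forced before V: S and X; forced after V: P, Q, T, U, W, Y, and Z.
That leaves R with no forced order relative to V — 1.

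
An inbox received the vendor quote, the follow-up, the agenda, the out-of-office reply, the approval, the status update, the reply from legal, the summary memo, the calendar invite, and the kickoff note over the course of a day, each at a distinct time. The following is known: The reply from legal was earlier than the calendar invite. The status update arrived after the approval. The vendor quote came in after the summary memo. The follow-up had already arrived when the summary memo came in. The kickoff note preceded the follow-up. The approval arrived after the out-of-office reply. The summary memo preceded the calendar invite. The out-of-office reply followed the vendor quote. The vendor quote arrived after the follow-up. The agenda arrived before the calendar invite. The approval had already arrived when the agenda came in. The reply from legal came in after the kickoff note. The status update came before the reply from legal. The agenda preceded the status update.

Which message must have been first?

the kickoff note

The kickoff note has a chain of constraints placing it before every other message, so the kickoff note must be first.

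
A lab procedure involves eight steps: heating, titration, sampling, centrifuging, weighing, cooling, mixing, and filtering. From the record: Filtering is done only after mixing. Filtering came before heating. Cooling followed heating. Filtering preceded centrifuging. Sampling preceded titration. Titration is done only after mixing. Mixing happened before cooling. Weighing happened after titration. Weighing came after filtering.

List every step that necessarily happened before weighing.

Directly stated before weighing: filtering and titration.
Mixing reaches weighing via mixing → filtering → weighing.
Sampling reaches weighing via sampling → titration → weighing.
No chain forces heating (or any of the others) ahead of weighing.

filtering, mixing, sampling, titration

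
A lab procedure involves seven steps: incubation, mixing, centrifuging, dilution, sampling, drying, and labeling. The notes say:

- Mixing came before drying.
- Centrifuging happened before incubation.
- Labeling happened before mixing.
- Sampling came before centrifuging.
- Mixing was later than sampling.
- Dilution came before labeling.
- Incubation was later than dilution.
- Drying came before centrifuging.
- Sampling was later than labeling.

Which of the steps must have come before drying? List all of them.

dilution, labeling, mixing, sampling

Directly stated before drying: mixing.
Dilution reaches drying via dilution → labeling → mixing → drying.
Labeling reaches drying via labeling → mixing → drying.
Sampling reaches drying via sampling → mixing → drying.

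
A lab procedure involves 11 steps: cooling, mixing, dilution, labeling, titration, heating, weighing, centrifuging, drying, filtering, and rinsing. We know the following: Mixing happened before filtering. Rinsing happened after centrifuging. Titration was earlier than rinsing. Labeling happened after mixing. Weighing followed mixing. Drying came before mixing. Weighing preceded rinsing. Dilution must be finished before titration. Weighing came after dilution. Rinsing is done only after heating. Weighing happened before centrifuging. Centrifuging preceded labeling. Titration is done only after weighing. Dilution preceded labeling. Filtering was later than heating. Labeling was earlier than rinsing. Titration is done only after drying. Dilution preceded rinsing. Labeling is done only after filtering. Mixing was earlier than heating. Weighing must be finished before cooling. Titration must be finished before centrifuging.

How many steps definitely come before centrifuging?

Directly stated before centrifuging: titration and weighing.
Dilution reaches centrifuging via dilution → titration → centrifuging.
Drying reaches centrifuging via drying → titration → centrifuging.
Mixing reaches centrifuging via mixing → weighing → centrifuging.
That's dilution, drying, mixing, titration, and weighing — 5 in all.

5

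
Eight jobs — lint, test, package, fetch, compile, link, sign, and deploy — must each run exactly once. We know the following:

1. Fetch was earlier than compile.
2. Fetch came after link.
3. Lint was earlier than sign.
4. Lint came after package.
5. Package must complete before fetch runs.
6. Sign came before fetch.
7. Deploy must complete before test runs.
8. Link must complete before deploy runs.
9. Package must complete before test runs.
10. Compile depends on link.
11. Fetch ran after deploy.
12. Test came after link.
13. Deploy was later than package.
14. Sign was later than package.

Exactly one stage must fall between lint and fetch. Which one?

sign

Tracing the constraints gives lint → sign → fetch, so sign sits after lint and before fetch.
No other stage is forced both after lint and before fetch.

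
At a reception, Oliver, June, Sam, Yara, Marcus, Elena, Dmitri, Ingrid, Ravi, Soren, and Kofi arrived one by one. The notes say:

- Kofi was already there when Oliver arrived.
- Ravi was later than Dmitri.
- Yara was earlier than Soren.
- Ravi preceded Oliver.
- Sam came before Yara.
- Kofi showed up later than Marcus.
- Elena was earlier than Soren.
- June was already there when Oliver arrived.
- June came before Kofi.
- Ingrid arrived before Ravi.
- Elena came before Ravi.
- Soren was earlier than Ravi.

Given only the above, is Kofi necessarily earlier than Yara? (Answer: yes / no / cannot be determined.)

cannot be determined

No chain of stated constraints runs from Kofi to Yara, and none runs from Yara to Kofi either.
So the relative order of Kofi and Yara is not fixed by the given facts.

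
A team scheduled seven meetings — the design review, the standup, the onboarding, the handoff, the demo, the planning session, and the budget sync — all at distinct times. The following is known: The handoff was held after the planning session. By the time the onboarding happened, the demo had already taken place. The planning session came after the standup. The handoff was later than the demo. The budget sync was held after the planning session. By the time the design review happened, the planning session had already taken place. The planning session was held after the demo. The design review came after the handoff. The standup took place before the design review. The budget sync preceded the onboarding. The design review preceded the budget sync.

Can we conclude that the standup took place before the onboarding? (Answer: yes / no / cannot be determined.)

yes

Chain the constraints: the standup → the design review → the budget sync → the onboarding. Each link is directly stated, so the standup comes before the onboarding.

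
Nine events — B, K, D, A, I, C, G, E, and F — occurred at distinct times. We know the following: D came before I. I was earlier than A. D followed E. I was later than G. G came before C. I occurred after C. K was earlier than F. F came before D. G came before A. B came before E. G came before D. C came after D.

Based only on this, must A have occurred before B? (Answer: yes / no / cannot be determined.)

no

Tracing the constraints gives B → E → D → I → A, so B must come before A.
That means A cannot be before B.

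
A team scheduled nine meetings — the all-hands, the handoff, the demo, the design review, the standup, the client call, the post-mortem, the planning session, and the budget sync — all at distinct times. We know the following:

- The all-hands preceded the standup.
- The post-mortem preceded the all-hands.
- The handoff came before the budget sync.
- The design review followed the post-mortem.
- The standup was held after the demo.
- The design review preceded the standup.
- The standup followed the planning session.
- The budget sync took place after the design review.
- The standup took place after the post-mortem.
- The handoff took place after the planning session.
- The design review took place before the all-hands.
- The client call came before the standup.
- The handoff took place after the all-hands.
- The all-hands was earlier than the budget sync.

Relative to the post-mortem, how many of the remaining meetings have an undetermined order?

Forced after the post-mortem: the all-hands, the budget sync, the design review, the handoff, and the standup.
That leaves the client call, the demo, and the planning session with no forced order relative to the post-mortem — 3.

3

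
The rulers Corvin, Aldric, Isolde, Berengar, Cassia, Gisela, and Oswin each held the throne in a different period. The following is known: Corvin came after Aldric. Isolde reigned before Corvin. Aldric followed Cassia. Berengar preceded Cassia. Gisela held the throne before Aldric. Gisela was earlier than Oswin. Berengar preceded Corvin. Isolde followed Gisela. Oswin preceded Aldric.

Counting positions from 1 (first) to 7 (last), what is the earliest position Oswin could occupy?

2

Gisela must come before Oswin — 1 forced predecessor.
Nothing else is forced ahead of Oswin, so their earliest slot is position 1 + 1 = 2.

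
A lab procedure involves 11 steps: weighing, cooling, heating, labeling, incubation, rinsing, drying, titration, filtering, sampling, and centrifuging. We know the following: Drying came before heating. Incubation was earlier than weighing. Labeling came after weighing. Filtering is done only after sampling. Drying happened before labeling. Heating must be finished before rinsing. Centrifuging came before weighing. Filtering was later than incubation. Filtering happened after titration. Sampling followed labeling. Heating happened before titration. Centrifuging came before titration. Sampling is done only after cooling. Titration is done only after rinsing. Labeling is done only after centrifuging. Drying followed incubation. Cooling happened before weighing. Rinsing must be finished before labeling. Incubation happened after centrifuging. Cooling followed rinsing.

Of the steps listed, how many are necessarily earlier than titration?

Directly stated before titration: centrifuging, heating, and rinsing.
Drying reaches titration via drying → heating → titration.
Incubation reaches titration via incubation → drying → heating → titration.
No chain forces labeling (or any of the others) ahead of titration.
That's centrifuging, drying, heating, incubation, and rinsing — 5 in all.

5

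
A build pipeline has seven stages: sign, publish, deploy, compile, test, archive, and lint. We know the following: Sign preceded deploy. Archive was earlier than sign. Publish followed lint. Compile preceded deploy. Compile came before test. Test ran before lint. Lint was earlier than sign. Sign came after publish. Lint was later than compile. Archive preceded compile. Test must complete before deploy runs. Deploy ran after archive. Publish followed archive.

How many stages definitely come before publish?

4

Directly stated before publish: archive and lint.
Compile reaches publish via compile → lint → publish.
Test reaches publish via test → lint → publish.
No chain forces deploy (or any of the others) ahead of publish.
That's archive, compile, lint, and test — 4 in all.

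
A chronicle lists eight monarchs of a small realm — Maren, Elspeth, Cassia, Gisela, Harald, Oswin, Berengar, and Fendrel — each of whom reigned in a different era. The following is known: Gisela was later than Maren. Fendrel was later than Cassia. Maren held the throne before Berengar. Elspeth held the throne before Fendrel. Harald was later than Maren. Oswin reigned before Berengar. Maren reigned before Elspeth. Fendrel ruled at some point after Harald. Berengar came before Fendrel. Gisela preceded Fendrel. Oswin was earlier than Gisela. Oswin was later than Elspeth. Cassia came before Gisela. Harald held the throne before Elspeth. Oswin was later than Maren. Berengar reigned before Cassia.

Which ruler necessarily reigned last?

Fendrel

Every other ruler has a chain of constraints placing them before Fendrel, so Fendrel is last.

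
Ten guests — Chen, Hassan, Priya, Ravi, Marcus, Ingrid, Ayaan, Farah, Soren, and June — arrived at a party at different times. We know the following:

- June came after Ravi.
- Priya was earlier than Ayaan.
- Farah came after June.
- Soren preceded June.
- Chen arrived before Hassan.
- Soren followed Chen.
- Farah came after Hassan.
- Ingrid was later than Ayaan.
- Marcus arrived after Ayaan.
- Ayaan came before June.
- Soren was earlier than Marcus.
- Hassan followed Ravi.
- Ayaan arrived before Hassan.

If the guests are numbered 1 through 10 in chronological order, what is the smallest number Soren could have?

2

Chen must come before Soren — 1 forced predecessor.
Nothing else is forced ahead of Soren, so their earliest slot is position 1 + 1 = 2.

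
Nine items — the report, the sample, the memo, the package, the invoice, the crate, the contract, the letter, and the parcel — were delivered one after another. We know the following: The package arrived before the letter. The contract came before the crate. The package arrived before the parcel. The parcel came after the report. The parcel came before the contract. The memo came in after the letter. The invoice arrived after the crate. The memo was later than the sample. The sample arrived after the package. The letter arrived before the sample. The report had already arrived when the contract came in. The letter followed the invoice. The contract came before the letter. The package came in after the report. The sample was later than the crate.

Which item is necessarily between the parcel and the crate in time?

Tracing the constraints gives the parcel → the contract → the crate, so the contract sits after the parcel and before the crate.
No other item is forced both after the parcel and before the crate.

the contract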